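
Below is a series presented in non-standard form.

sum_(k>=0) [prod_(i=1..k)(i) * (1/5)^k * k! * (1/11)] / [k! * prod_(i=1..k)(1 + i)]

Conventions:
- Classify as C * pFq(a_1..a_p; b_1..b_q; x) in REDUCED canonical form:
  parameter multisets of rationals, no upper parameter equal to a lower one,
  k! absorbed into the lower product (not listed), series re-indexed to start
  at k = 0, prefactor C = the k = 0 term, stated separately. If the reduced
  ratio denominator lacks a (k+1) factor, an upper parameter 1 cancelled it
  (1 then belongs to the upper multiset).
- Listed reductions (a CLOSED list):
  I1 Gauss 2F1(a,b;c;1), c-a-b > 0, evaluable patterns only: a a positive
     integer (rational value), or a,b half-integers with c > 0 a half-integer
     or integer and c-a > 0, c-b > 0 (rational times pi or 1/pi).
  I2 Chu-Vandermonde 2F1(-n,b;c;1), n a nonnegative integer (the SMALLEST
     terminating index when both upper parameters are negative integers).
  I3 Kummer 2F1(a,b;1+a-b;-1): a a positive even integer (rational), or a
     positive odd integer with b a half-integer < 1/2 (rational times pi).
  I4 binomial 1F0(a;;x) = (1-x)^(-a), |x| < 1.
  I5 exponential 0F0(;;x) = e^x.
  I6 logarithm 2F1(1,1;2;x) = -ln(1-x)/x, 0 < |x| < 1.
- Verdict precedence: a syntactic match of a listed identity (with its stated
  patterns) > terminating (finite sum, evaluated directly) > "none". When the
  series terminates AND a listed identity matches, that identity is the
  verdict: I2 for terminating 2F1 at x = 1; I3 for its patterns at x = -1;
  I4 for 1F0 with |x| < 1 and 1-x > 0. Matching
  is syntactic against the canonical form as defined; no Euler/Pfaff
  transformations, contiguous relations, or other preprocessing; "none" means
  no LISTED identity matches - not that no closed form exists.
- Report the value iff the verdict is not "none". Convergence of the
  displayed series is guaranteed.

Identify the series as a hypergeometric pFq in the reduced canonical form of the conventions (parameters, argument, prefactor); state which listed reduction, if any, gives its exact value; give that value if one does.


The series (x = 1/5) is 2F1: upper {1, 1}, lower {2}, prefactor 1/11. Verdict: the I6 logarithm reduction applies (the logarithm: parameters (1,1;2), x = 1/5). Its exact value is (-5/11) * ln(4/5).

Structural cue: t_0 = 1/11 here, and the lower running product (prefactor 1/11) is a rising factorial.
Adjacent-term ratio: r(k) = (1/5) * (k+1) (k+1) / [(k+2) (k+1)] - rational; roots negated = parameters, x = (1/5), C = 1/11.


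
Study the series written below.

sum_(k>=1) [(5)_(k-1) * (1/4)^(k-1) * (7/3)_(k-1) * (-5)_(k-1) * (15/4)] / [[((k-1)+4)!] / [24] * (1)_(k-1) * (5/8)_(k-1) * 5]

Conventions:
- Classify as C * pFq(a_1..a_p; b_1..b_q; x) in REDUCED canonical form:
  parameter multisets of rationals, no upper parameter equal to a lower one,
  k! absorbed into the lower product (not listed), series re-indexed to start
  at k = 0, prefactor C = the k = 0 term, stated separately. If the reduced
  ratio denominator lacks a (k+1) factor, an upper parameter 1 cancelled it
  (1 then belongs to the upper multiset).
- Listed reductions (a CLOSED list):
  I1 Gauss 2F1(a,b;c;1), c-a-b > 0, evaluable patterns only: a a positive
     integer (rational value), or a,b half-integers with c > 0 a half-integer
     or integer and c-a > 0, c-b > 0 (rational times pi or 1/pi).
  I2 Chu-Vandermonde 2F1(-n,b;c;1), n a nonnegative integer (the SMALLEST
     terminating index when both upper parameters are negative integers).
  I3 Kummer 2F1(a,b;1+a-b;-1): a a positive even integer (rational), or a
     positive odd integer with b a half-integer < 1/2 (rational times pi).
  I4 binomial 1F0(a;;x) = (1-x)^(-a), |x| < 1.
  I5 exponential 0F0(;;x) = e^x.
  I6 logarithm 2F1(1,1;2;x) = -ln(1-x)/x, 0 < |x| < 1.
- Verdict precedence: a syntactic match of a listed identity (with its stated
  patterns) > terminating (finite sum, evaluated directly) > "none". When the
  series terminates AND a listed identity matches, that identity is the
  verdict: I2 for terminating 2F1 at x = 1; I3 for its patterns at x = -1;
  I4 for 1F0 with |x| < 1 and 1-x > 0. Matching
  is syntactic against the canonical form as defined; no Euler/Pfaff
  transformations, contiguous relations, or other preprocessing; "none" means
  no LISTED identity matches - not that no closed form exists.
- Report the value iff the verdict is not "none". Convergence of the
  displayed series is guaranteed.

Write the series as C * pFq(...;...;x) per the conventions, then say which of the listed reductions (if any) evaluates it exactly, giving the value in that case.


Classification (C = 3/4): 2F1 with upper {-5, 7/3}, lower {5/8}, argument x = 1/4. Verdict: terminating - no listed pattern fits, but -5 in the upper list cuts the series at k = 5; direct evaluation. Value: -5259805/13558428.

Key step: t_0 = 3/4 here, and the parameter 5 appears in both the upper and lower lists and cancels.
Step ratio: r(k) = (1/4) * (k-5) (k+7/3) / [(k+5/8) (k+1)] ; factor over Q: parameters, x = (1/4), and C = 3/4.


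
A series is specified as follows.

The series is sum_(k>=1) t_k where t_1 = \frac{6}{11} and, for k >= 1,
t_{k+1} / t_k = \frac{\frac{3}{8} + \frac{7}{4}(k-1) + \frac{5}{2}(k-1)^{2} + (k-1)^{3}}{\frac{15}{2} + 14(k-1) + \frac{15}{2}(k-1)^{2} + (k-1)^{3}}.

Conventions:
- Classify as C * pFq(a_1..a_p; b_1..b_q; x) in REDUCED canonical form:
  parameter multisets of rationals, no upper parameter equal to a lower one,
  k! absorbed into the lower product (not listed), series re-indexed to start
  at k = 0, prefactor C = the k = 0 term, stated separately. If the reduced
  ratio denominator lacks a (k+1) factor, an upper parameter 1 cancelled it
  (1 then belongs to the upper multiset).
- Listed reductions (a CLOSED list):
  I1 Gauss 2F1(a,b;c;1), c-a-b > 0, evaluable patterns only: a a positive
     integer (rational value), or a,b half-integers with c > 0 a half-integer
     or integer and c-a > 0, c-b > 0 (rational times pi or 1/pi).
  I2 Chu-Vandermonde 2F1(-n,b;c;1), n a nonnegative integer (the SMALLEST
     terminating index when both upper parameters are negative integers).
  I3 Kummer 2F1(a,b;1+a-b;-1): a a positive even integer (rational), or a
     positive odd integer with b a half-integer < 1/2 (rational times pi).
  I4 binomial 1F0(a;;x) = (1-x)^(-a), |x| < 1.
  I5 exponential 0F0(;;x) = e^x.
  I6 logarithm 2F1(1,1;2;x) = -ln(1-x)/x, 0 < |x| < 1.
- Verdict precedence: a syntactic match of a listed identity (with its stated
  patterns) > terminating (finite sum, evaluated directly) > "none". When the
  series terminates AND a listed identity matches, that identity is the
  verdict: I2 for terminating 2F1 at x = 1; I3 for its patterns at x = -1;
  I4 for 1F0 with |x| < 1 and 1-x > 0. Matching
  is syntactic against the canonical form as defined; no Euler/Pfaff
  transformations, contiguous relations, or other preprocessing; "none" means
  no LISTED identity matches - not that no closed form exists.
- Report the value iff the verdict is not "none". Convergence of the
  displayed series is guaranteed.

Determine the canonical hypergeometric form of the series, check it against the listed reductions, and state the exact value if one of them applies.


This is \frac{6}{11} * 2F1(\frac{1}{2}, \frac{1}{2}; 5; 1) in reduced canonical form. Verdict (x = 1): Gauss (I1, half-integer pattern) applies (x = 1; upper {\frac{1}{2}, \frac{1}{2}} half-integers, c = 5 in the evaluable pattern). Hence: \frac{24576}{13475} / \pi.

The tell: t_0 being \frac{6}{11}, factor the ratio over Q (C = 6/11): negated roots = parameters.
Step ratio: r(k) = 1 * (k+\frac{1}{2}) (k+\frac{1}{2}) / [(k+5) (k+1)] - rational in k. x = 1; t_0 = \frac{6}{11}; negate the roots.


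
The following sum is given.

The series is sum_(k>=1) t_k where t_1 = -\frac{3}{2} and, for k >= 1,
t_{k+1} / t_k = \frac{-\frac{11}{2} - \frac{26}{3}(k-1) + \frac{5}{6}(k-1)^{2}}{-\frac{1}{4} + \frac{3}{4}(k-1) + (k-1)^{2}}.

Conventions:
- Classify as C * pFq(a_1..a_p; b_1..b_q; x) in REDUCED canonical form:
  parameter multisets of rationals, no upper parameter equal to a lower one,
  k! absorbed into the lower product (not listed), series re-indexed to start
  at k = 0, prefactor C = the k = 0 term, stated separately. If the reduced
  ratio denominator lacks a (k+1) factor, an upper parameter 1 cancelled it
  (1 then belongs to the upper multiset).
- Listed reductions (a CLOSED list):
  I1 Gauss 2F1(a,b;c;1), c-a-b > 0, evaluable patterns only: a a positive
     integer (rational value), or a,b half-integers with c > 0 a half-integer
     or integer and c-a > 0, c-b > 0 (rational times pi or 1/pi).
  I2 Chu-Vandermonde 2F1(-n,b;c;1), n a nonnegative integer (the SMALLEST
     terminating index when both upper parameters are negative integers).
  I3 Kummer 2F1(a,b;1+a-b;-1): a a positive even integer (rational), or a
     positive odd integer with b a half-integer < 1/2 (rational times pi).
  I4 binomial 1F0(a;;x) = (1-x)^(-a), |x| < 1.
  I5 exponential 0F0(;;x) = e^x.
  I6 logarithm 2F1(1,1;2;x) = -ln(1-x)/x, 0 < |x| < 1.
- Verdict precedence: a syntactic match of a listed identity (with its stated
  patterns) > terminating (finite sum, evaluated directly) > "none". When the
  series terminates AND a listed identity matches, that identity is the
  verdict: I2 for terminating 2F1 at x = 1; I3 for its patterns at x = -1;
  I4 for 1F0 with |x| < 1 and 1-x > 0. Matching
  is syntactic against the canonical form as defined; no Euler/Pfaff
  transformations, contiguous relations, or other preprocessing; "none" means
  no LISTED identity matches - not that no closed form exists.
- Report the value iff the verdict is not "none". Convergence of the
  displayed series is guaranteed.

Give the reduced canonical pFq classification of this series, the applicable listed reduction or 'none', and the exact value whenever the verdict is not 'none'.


The series (x = \frac{5}{6}) is 2F1: upper {-11, \frac{3}{5}}, lower {-\frac{1}{4}}, prefactor -\frac{3}{2}. Verdict: terminating - upper parameter -11 makes this a finite sum (last index 11), evaluated exactly. Its exact value is -\frac{1510981283}{5216979150}.

Key step: with t_0 = -\frac{3}{2}, the expanded ratio factors over Q; prefactor -3/2, roots give parameters.
Ratio: r(k) = \frac{5}{6} * (k-11) (k+\frac{3}{5}) / [(k-\frac{1}{4}) (k+1)] - rational in k, leading ratio \frac{5}{6}; with t_0 = -\frac{3}{2}, classification follows.


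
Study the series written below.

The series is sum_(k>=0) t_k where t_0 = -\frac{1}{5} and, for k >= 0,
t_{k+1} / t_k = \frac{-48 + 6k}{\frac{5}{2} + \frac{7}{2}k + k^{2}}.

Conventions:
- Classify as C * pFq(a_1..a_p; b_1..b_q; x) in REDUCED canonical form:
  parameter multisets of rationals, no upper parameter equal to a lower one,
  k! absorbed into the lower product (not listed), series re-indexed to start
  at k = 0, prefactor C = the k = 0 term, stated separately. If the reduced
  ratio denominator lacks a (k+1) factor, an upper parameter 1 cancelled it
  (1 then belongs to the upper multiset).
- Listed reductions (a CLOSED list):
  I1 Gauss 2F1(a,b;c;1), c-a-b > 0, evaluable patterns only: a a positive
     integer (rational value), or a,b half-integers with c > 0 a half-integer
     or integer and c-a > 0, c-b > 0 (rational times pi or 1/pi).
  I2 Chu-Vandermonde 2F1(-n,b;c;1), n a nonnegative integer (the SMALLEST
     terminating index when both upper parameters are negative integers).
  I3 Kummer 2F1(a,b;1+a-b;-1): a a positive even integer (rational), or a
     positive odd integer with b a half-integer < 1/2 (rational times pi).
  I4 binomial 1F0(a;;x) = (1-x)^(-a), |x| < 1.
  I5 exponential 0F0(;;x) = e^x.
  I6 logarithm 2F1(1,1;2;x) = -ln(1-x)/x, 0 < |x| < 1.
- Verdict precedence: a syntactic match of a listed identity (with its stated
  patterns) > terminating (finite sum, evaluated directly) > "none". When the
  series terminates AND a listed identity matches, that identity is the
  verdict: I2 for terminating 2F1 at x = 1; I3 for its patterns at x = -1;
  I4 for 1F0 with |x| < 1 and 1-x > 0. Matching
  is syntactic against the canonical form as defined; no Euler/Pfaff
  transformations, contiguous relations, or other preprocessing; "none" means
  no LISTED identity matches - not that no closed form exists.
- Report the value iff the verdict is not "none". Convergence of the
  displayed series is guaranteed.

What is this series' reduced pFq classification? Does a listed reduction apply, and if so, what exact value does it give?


Structural cue: x = 6 and factor the ratio over Q (C = -1/5, x = 6): negated roots = parameters.
Ratio: r(k) = 6 * (k-8) / [(k+\frac{5}{2}) (k+1)] - poly over poly, x = 6 from leading terms; C = -\frac{1}{5} at k = 0.

Reduced: x = 6, 1F1, upper = {-8}, lower = {\frac{5}{2}}, C = -\frac{1}{5}. Verdict: terminating - the sum ends at index 8 because -8 is a negative integer; exact evaluation follows. Value: -\frac{132229}{5773625}.


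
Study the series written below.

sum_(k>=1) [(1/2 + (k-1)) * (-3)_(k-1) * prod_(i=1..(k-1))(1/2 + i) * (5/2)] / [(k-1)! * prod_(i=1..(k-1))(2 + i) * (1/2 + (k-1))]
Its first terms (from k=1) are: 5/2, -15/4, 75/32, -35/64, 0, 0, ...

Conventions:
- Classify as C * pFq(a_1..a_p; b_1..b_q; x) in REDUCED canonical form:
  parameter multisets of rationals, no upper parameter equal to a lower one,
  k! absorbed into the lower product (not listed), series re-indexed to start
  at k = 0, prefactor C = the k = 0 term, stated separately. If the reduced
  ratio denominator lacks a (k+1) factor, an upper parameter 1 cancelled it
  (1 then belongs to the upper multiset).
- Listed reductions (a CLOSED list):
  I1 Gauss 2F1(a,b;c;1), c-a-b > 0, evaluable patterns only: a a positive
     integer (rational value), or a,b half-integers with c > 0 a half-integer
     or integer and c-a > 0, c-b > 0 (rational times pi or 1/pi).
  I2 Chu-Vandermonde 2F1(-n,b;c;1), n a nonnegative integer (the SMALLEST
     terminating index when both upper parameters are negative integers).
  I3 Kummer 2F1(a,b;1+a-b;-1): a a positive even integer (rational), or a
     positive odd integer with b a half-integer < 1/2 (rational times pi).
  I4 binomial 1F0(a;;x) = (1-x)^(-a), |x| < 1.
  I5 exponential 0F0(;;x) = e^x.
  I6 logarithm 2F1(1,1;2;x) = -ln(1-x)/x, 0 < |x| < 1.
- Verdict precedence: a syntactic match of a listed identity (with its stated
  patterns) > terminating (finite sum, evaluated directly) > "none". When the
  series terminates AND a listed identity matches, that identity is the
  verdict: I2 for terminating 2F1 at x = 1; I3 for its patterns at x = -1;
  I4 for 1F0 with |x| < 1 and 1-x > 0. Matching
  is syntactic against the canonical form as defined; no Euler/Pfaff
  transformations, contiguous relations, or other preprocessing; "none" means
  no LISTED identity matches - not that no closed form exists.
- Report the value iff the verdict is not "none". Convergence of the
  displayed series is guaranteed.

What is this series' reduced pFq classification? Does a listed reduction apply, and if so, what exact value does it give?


With C = 5/2: the canonical form is 2F1(-3, 3/2; 3; 1). Verdict: this is Chu-Vandermonde (I2) (terminating 2F1 at x = 1 with n = 3, b = 3/2, c = 3). Exact value: 35/64.

Key observation: t_0 = 5/2 here, and k + 1/2 divides numerator and denominator alike; C = 5/2, x = 1 after cancelling.
Consecutive-term ratio: r(k) = 1 * (k-3) (k+3/2) / [(k+3) (k+1)] - rational in k. x = 1; t_0 = 5/2; negate the roots.


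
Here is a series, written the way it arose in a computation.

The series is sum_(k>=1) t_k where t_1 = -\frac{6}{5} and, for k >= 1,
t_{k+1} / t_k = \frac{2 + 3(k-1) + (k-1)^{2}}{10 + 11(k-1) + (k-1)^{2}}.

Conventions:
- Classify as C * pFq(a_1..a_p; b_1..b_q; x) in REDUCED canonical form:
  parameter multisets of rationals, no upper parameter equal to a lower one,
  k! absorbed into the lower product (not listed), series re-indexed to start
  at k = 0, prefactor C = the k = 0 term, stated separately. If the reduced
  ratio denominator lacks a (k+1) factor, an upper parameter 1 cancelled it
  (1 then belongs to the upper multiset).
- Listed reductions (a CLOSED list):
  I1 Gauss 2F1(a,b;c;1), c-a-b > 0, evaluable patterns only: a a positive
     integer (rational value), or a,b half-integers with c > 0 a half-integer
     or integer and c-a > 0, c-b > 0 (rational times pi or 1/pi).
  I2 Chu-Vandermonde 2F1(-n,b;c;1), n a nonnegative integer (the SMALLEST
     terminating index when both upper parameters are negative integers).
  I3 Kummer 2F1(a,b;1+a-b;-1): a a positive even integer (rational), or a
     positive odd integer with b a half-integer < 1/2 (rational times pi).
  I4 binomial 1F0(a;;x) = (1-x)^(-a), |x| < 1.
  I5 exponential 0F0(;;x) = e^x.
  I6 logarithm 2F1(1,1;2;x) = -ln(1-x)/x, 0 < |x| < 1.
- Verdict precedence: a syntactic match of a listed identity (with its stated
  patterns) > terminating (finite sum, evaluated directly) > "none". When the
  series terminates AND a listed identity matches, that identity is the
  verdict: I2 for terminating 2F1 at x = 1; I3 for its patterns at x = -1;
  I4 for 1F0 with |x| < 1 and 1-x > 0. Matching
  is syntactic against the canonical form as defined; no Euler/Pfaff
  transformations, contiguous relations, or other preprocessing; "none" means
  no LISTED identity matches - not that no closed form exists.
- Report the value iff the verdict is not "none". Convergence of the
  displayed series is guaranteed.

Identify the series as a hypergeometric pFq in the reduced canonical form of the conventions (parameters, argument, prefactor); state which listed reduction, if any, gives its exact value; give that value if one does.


Classification (C = -\frac{6}{5}): 2F1 with upper {1, 2}, lower {10}, argument x = 1. Verdict: this is Gauss (I1, integer-parameter pattern) (x = 1: the Gamma ratio telescopes since c-a-b = 7 > 0 and a = 1 in Z>0). Sum: -\frac{54}{35}.

First insight: with t_0 = -\frac{6}{5}, factor the ratio over Q (C = -6/5, x = 1): negated roots = parameters.
Ratio: r(k) = 1 * (k+1) (k+2) / [(k+10) (k+1)] - rational; roots negated = parameters, x = 1, C = -\frac{6}{5}.


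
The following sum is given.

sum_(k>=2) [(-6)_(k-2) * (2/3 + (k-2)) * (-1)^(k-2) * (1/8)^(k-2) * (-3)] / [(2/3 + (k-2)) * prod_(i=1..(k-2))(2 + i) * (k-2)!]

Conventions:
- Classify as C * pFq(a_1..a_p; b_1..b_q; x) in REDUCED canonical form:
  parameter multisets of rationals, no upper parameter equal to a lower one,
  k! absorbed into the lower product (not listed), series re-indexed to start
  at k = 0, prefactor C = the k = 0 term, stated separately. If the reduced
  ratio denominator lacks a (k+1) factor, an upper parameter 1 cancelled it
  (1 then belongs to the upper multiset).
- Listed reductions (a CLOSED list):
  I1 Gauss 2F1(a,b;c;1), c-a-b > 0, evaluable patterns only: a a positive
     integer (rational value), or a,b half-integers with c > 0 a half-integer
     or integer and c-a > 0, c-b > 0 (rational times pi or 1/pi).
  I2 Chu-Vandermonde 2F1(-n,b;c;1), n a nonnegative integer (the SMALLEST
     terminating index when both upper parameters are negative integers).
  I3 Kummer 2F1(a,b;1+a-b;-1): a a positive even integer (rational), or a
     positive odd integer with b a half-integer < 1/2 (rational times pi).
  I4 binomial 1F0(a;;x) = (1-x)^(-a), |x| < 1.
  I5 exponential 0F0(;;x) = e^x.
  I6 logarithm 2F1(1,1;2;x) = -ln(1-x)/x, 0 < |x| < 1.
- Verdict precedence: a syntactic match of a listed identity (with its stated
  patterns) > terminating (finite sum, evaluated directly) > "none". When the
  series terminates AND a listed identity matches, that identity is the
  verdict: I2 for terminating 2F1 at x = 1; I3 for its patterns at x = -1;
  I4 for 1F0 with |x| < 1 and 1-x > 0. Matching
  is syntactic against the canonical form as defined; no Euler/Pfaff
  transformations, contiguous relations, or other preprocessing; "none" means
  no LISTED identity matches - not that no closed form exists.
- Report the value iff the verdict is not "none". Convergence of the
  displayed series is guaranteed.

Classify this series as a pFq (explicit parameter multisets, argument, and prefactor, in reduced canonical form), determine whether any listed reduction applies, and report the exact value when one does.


This is -3 * 1F1(-6; 3; -1/8) in reduced canonical form. Verdict: terminating (-6 upstairs). 7 nonzero terms in all; added directly. Exact value: -191792651/50331648.

First insight: from the first term -3: striking the common factor k + 2/3 reduces the term (prefactor -3).
Consecutive-term ratio: r(k) = (-1/8) * (k-6) / [(k+3) (k+1)] - rational; roots negated = parameters, x = (-1/8), C = -3.


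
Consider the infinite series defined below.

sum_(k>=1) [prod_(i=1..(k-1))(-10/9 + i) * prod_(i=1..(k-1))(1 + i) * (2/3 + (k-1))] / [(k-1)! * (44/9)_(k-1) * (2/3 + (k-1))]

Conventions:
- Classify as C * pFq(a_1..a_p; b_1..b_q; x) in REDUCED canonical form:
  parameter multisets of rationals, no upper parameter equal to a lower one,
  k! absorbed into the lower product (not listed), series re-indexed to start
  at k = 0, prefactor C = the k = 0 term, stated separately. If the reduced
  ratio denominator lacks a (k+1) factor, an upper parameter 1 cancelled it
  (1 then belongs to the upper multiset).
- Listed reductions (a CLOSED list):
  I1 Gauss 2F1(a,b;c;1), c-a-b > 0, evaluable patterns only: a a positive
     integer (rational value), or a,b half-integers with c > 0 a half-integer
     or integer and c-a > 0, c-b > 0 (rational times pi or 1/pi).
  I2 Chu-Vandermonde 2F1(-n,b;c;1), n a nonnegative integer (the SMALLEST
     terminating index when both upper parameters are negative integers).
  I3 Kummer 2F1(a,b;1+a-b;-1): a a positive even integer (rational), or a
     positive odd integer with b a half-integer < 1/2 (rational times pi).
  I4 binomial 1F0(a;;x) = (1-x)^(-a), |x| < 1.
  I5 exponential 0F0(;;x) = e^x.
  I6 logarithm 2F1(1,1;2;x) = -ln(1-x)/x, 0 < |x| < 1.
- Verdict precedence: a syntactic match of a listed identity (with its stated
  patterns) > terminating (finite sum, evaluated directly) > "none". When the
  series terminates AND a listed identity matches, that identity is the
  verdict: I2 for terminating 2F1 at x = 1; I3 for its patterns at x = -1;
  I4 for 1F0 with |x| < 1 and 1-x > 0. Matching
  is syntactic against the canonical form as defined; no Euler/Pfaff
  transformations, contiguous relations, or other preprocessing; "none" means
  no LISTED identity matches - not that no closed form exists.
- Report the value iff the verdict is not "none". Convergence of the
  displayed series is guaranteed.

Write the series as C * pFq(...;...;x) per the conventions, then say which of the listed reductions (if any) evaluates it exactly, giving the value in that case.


Classification (C = 1): 2F1 with upper {-1/9, 2}, lower {44/9}, argument x = 1. Verdict: this is the Gauss summation I1 (x = 1: the Gamma ratio telescopes since c-a-b = 3 > 0 and a = 2 in Z>0). Value: 455/486.

First insight: t_0 being 1, the running product (C = 1, x = 1) telescopes to a rising factorial.
Ratio: r(k) = 1 * (k-1/9) (k+2) / [(k+44/9) (k+1)] - rational in k, leading ratio 1; with t_0 = 1, classification follows.


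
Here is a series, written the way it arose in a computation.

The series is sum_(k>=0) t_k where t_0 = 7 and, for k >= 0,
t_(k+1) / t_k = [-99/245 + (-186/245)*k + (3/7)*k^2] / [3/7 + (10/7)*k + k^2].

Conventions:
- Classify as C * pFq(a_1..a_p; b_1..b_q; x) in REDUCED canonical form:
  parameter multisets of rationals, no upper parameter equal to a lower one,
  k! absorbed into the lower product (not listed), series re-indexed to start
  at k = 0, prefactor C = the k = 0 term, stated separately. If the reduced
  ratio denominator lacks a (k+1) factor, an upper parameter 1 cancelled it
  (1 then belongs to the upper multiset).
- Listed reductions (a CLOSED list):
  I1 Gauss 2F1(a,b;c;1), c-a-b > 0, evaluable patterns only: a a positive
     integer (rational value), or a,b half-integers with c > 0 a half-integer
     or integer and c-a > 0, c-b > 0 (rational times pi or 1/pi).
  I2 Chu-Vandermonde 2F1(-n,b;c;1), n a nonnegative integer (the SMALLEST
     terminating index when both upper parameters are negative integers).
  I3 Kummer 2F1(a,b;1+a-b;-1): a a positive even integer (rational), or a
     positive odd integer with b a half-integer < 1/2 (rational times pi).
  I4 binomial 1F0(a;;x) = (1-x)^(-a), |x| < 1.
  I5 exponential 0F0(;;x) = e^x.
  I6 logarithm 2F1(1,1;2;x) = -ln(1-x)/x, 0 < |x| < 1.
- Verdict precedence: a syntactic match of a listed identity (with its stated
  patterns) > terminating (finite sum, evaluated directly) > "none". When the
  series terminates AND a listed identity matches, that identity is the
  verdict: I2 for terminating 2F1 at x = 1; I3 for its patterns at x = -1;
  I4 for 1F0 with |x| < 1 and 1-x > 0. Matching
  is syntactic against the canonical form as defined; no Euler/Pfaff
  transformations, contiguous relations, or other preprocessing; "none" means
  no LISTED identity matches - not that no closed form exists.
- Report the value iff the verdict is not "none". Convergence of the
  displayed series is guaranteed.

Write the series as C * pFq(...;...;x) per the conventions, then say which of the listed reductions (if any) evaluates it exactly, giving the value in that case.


With C = 7: the canonical form is 1F0(-11/5; -; 3/7). Verdict: the binomial series (I4) fires (the 1F0 binomial series: exponent 11/5, x = 3/7). Exact value: 7 * (4/7)^(11/5).

Key step: t_0 = 7 here, and the parameter 3/7 appears in both the upper and lower lists and cancels.
Consecutive-term ratio: r(k) = (3/7) * (k-11/5) / [(k+1)] - rational in k, leading ratio (3/7); with t_0 = 7, classification follows.


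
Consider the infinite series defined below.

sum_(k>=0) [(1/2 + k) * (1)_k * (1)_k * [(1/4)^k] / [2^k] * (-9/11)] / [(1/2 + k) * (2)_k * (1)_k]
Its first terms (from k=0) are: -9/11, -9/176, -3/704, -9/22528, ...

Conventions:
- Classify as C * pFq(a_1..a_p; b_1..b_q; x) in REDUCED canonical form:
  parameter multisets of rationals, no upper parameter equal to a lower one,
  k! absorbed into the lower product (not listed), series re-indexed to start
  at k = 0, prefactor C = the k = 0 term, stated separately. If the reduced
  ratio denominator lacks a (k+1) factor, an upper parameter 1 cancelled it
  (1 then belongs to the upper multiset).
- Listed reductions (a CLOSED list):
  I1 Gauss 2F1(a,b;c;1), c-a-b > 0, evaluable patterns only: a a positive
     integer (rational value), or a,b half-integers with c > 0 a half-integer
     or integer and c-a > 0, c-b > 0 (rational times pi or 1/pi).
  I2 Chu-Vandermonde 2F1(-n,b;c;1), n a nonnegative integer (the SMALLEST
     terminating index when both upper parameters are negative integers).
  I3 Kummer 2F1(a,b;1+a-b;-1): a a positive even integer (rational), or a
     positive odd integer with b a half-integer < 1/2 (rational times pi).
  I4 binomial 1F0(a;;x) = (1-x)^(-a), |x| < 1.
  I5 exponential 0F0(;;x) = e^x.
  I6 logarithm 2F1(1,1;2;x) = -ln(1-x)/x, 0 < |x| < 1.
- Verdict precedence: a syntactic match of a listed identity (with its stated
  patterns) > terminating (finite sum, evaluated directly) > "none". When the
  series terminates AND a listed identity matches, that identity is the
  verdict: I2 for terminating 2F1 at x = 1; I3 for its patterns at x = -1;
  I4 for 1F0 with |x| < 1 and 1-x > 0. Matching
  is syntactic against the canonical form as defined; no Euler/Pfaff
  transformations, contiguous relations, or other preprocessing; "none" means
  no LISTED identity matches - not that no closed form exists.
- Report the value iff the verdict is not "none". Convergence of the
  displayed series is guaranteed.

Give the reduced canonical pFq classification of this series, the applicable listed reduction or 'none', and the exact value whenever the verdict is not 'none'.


Classification (C = -9/11): 2F1 with upper {1, 1}, lower {2}, argument x = 1/8. Verdict: the I6 logarithm reduction applies (the logarithm: parameters (1,1;2), x = 1/8). Exact value: (72/11) * ln(7/8).

First insight: with t_0 = -9/11, (1)_k (C = -9/11, x = 1/8) is k! itself.
Adjacent-term ratio: r(k) = (1/8) * (k+1) (k+1) / [(k+2) (k+1)] - rational in k. x = (1/8); t_0 = -9/11; negate the roots.


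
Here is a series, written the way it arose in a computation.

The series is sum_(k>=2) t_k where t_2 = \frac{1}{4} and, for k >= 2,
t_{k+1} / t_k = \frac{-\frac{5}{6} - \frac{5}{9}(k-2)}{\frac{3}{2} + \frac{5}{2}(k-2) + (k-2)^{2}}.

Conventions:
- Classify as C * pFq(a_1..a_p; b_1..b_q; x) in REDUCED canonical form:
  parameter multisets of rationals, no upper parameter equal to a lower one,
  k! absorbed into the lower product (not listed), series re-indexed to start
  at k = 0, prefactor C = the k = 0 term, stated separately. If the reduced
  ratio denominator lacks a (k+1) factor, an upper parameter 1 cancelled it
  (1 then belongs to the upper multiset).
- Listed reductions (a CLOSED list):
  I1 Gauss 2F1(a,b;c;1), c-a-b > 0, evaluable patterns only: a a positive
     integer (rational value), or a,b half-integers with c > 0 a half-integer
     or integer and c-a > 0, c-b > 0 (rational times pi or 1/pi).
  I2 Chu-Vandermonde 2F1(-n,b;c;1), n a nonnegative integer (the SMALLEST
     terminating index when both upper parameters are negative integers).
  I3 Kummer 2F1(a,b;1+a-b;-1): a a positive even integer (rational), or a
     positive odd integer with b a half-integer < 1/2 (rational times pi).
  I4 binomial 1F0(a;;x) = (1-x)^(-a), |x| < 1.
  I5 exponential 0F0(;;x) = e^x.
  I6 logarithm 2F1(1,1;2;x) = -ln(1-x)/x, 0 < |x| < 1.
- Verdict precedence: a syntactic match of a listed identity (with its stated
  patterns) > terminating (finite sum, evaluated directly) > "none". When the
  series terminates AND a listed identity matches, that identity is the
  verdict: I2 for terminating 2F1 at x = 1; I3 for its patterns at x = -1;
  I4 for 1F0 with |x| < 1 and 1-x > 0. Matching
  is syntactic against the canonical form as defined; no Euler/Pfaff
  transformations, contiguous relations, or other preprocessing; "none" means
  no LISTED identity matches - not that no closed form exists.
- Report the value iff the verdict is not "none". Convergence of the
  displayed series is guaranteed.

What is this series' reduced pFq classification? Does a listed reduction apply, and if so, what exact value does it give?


With C = \frac{1}{4}: the canonical form is 0F0(-; -; -\frac{5}{9}). Verdict: exponential (I5) applies (the 0F0 exponential series at x = -\frac{5}{9}). Value: \frac{1}{4} \cdot e^{-\frac{5}{9}}.

Key observation: x = -\frac{5}{9} and the expanded ratio factors over Q; prefactor 1/4, roots give parameters.
Step ratio: r(k) = -\frac{5}{9} * 1 / [(k+1)] - rational in k. x = -\frac{5}{9}; t_0 = \frac{1}{4}; negate the roots.


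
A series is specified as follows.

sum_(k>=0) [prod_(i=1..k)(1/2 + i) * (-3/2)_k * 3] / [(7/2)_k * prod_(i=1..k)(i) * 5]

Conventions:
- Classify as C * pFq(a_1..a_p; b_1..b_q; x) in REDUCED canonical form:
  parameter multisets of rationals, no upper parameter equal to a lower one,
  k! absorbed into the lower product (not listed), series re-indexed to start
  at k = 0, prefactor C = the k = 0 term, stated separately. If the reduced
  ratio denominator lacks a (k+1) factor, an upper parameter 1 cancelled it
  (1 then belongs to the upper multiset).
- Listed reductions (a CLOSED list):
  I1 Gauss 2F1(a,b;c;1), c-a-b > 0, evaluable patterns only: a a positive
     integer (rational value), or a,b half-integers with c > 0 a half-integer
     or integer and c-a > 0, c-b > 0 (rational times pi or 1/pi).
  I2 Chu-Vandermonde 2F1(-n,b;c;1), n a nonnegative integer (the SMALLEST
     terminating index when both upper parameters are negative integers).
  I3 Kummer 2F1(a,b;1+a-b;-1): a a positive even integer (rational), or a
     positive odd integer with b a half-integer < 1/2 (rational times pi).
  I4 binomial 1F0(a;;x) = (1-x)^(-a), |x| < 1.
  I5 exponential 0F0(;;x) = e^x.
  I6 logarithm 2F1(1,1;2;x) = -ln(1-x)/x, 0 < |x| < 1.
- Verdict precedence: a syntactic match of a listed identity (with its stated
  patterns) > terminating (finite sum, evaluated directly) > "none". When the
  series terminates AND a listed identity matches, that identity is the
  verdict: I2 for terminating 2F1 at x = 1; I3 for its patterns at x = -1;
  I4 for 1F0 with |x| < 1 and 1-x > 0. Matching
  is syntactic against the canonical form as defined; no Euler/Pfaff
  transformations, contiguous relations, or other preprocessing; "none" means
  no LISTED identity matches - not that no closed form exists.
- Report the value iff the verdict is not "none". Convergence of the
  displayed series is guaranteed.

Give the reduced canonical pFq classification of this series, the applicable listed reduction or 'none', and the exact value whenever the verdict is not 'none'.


The series (x = 1) is 2F1: upper {-3/2, 3/2}, lower {7/2}, prefactor 3/5. Verdict (x = 1): Gauss's theorem I1 (half-integer case) applies (x = 1; upper {-3/2, 3/2} half-integers, c = 7/2 in the evaluable pattern). Exact value: (45/512) * pi.

Key observation: from the first term 3/5: the running product (prefactor 3/5) telescopes to a rising factorial.
Ratio: r(k) = 1 * (k-3/2) (k+3/2) / [(k+7/2) (k+1)] - rational in k. x = 1; t_0 = 3/5; negate the roots.


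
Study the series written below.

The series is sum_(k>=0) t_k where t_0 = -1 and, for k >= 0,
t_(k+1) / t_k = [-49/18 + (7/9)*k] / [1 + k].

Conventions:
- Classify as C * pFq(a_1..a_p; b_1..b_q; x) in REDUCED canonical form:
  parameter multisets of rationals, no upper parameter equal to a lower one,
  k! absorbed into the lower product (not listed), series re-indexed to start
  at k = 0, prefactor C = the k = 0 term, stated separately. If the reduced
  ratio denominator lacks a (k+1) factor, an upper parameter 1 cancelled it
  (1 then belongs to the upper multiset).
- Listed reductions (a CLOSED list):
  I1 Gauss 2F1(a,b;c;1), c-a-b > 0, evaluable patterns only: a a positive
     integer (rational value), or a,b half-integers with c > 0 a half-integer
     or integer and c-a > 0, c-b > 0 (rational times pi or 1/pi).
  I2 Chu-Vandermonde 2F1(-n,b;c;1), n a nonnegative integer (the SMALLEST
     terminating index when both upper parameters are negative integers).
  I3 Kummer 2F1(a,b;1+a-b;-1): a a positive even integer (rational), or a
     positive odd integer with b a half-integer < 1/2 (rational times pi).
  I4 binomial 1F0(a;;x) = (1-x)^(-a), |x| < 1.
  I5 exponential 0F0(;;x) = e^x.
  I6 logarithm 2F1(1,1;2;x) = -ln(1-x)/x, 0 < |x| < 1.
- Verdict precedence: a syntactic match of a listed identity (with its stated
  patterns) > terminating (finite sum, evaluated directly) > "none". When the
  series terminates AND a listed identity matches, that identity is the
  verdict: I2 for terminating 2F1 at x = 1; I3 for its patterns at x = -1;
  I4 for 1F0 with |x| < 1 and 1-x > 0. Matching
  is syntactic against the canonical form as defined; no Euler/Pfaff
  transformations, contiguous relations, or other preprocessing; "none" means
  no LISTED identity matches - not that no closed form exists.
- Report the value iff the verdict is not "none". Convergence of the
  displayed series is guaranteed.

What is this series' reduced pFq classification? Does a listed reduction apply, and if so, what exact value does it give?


The series (x = 7/9) is 1F0: upper {-7/2}, lower {-}, prefactor -1. Verdict: the binomial series (I4) applies (the 1F0 binomial series: exponent 7/2, x = 7/9). Hence: (-1) * (2/9)^(7/2).

Structural cue: t_0 = -1 here, and the expanded ratio factors over Q; C = -1, x = 7/9, roots give parameters.
Consecutive-term ratio: r(k) = (7/9) * (k-7/2) / [(k+1)] ; factor over Q: parameters, x = (7/9), and C = -1.


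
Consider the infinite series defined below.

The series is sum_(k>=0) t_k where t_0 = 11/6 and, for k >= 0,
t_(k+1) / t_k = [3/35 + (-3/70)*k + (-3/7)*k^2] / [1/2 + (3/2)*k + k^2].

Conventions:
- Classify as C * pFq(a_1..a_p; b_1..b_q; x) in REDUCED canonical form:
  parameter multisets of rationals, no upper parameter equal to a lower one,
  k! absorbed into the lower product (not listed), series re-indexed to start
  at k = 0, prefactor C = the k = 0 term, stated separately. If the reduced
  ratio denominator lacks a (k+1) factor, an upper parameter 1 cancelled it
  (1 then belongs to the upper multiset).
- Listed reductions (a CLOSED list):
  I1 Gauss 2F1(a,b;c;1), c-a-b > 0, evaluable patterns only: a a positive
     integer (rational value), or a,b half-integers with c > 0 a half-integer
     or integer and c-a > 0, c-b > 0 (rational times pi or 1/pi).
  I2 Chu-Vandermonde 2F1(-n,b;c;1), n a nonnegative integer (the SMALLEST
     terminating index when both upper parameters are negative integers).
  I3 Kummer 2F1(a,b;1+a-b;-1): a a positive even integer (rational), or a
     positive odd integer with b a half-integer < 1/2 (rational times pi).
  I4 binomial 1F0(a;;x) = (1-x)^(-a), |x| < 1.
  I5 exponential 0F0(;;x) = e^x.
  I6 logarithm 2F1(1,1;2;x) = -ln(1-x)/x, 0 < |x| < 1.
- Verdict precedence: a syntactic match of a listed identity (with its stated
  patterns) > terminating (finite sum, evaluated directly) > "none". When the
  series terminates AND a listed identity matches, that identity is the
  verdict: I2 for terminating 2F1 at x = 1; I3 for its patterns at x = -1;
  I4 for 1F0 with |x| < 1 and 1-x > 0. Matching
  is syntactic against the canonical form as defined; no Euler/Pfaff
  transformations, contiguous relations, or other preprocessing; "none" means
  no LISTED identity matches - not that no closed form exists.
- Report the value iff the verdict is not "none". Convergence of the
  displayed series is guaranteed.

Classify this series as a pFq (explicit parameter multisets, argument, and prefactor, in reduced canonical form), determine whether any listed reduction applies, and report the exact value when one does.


The series (x = -3/7) is 1F0: upper {-2/5}, lower {-}, prefactor 11/6. Verdict: the binomial series (I4) fires (the 1F0 binomial series: exponent 2/5, x = -3/7). Exact value: (11/6) * (10/7)^(2/5).

Key observation: from the first term 11/6: the ratio is unreduced: k + 1/2 divides both sides (prefactor 11/6).
Term ratio: r(k) = (-3/7) * (k-2/5) / [(k+1)] - rational in k, leading ratio (-3/7); with t_0 = 11/6, classification follows.


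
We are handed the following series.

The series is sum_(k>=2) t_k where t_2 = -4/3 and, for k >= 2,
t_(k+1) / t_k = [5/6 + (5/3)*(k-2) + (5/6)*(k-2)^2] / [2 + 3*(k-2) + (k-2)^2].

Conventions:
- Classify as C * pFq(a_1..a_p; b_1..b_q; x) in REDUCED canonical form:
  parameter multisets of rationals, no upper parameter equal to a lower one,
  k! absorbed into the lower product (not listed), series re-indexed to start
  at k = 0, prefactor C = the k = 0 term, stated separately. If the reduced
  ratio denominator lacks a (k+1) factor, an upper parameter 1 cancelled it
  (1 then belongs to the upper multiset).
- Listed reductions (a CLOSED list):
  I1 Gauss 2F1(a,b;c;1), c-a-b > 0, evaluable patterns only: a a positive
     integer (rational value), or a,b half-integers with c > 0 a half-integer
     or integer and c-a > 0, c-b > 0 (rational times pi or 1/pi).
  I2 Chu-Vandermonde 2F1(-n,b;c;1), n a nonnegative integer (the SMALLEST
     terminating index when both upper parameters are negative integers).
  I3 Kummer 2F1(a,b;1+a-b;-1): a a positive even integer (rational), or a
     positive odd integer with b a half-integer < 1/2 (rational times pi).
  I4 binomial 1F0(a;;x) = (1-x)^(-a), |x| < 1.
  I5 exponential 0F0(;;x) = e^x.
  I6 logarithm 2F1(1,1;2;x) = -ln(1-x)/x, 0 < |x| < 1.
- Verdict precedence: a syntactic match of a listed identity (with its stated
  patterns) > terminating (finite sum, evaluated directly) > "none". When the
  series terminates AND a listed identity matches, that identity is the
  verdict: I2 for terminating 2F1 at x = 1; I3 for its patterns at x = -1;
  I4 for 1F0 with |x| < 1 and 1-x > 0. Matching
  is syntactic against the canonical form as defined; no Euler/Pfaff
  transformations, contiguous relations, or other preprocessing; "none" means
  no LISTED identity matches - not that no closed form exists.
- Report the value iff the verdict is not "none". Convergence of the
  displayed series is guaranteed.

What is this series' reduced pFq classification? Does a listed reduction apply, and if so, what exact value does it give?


With C = -4/3: the canonical form is 2F1(1, 1; 2; 5/6). Verdict at x = 5/6: logarithm (I6) matches (the logarithm: parameters (1,1;2), x = 5/6). Its exact value is (8/5) * ln(1/6).

Structural cue: with t_0 = -4/3, factor the ratio over Q (prefactor -4/3): negated roots = parameters.
Ratio: r(k) = (5/6) * (k+1) (k+1) / [(k+2) (k+1)] - rational in k. x = (5/6); t_0 = -4/3; negate the roots.
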